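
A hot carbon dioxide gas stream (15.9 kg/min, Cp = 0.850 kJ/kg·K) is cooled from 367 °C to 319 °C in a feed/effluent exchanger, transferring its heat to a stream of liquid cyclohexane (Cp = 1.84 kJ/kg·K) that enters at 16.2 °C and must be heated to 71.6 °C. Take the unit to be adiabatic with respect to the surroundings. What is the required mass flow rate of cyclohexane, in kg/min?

Heat released by hot stream: Q = 15.9 × 0.850 × (367 − 319) = 648.72 kJ/min
Energy balance on cold side (adiabatic exchanger): Q = ṁ_c·Cp_c·(T_c,out − T_c,in)
ṁ_c = 648.72 / [1.84 × (71.6 − 16.2)] = 6.364 kg/min

ṁ_c = 6.36 kg/min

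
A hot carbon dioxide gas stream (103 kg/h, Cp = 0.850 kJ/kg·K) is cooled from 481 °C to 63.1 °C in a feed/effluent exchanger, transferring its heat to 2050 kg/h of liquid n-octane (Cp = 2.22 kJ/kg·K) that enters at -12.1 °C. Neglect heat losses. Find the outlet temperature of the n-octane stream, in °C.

Heat released by hot stream: Q = 103 × 0.850 × (481 − 63.1) = 36587 kJ/h
Energy balance on cold side (adiabatic exchanger): Q = ṁ_c·Cp_c·(T_c,out − T_c,in)
T_c,out = -12.1 + 36587/(2050 × 2.22) = -4.0606 °C

T_c,out = -4.06 °C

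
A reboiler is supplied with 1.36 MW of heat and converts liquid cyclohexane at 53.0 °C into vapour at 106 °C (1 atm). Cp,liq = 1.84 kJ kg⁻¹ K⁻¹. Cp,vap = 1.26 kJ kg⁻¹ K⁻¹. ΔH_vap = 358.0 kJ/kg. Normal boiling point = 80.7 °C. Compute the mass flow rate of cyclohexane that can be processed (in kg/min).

ṁ = 185 kg/min

Δh = 1.84×(80.7−53.0) + 358.0 + 1.26×(106−80.7) = 440.85 kJ/kg
Q = 1.36 MW = 1360 kJ/s = 81600 kJ/min
ṁ = Q/Δh = 81600 / 440.85 = 185.1 kg/min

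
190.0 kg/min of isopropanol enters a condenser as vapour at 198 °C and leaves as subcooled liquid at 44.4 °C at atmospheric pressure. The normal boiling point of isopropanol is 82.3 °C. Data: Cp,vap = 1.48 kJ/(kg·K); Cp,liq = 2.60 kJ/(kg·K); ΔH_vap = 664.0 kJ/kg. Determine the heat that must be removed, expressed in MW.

vapour 198→82.3 °C: -171.24 kJ/kg
condensation at 82.3 °C: -664 kJ/kg
liquid 82.3→44.4 °C: -98.54 kJ/kg
Δh = -171.24 + -664 + -98.54 = -933.78 kJ/kg
Q = ṁ·Δh = 190.0 kg/min × -933.78 kJ/kg = -177420 kJ/min
|Q| = 2957 kW = 2.957 MW

Q_c = 2.96 MW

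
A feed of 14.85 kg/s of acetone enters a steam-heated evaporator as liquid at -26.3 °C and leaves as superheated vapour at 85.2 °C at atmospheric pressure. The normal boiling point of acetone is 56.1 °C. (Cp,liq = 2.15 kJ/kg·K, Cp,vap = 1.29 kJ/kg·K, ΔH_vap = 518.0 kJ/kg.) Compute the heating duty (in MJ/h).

liquid -26.3→56.1 °C: 177.16 kJ/kg
vaporisation at 56.1 °C: 518 kJ/kg
vapour 56.1→85.2 °C: 37.539 kJ/kg
Δh = 177.16 + 518 + 37.539 = 732.7 kJ/kg
Q = ṁ·Δh = 14.85 kg/s × 732.7 kJ/kg = 10881 kJ/s
|Q| = 10881 kW = 39170 MJ/h

Q = 39200 MJ/h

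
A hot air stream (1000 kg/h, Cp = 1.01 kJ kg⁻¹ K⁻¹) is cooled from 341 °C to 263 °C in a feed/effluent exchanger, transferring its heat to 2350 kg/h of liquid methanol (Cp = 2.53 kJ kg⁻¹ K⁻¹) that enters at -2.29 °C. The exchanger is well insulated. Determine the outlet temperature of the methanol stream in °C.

Heat released by hot stream: Q = 1000 × 1.01 × (341 − 263) = 78780 kJ/h
Energy balance on cold side (adiabatic exchanger): Q = ṁ_c·Cp_c·(T_c,out − T_c,in)
T_c,out = -2.29 + 78780/(2350 × 2.53) = 10.96 °C

T_c,out = 11.0 °C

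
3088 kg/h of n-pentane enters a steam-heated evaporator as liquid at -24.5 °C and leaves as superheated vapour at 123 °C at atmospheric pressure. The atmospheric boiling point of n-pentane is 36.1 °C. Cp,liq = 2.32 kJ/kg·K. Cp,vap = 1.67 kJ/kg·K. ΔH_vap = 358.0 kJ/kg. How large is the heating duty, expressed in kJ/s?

Q = 552 kJ/s

liquid -24.5→36.1 °C: 140.59 kJ/kg
vaporisation at 36.1 °C: 358 kJ/kg
vapour 36.1→123 °C: 145.12 kJ/kg
Δh = 140.59 + 358 + 145.12 = 643.71 kJ/kg
Q = ṁ·Δh = 3088 kg/h × 643.71 kJ/kg = 1.9878e+06 kJ/h
|Q| = 552.16 kW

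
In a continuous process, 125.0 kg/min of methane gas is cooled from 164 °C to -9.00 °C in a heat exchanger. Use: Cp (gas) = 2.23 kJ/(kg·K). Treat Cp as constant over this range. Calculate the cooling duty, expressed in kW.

Q = ṁ·Cp·ΔT = 125.0 × 2.23 × (-9.00 − 164) = -48224 kJ/min
Converting: 48224 / 60 s = 803.73 kW

Q_c = 804 kW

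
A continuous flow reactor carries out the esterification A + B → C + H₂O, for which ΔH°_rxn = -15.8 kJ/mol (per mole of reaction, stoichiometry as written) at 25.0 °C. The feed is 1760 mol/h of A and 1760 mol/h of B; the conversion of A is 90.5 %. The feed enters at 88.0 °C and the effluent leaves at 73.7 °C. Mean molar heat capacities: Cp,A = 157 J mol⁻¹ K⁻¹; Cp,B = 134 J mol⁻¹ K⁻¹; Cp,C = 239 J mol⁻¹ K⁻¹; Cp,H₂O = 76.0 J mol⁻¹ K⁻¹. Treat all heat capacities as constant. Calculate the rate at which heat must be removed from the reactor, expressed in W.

Extent of reaction ξ = 0.905 × 1760 = 1592.8 mol/h
Reaction term: ξ·ΔH°_rxn = 1592.8 × -15.8 = -25166 kJ/h
Sensible, feed 88.0→25 °C: -32266 kJ/h
Outlet flows (mol/h): A 167.2, B 167.2, C 1592.8, H₂O 1592.8
Sensible, products 25→73.7 °C: 26804 kJ/h
Q = ΔH = -30628 kJ/h = -8.5079 kW
Heat removed = 8507.9 W

Q_out = 8510 W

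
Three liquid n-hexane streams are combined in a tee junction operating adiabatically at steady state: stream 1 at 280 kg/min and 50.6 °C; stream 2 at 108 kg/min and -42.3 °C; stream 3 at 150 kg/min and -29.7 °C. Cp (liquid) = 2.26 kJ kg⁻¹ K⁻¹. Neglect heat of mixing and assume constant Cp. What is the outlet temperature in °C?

Adiabatic, steady state ⇒ Σ ṁᵢCp,ᵢ(T_out − Tᵢ) = 0
T_out = Σ ṁᵢCp,ᵢTᵢ / Σ ṁᵢCp,ᵢ
      = 11627 / 1215.9 = 9.5625 °C

T_out = 9.56 °C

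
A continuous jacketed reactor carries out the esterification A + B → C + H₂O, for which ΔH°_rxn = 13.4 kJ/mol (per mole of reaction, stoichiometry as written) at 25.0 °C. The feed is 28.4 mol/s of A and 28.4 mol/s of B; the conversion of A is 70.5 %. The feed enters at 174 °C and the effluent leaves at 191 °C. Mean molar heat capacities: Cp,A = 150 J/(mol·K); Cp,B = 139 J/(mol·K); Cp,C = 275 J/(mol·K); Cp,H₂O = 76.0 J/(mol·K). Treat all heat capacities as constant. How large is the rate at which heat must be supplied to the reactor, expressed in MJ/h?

Q_in = 2210 MJ/h

Extent of reaction ξ = 0.705 × 28.4 = 20.022 mol/s
Reaction term: ξ·ΔH°_rxn = 20.022 × 13.4 = 268.29 kJ/s
Sensible, feed 174→25 °C: -1222.9 kJ/s
Outlet flows (mol/s): A 8.378, B 8.378, C 20.022, H₂O 20.022
Sensible, products 25→191 °C: 1568.5 kJ/s
Q = ΔH = 613.89 kJ/s = 613.89 kW
Heat supplied = 2210 MJ/h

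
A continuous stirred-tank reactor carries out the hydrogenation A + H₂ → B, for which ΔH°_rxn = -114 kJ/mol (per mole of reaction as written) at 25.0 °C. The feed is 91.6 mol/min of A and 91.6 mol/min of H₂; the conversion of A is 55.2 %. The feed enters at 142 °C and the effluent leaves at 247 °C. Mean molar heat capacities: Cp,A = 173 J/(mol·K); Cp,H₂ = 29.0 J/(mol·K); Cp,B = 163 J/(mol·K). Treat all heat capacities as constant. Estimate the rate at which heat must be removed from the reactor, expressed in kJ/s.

Q_out = 71.0 kJ/s

Extent of reaction ξ = 0.552 × 91.6 = 50.563 mol/min
Reaction term: ξ·ΔH°_rxn = 50.563 × -114 = -5764.2 kJ/min
Sensible, feed 142→25 °C: -2164.9 kJ/min
Outlet flows (mol/min): A 41.037, H₂ 41.037, B 50.563
Sensible, products 25→247 °C: 3669.9 kJ/min
Q = ΔH = -4259.1 kJ/min = -70.986 kW
Heat removed = 70.986 kJ/s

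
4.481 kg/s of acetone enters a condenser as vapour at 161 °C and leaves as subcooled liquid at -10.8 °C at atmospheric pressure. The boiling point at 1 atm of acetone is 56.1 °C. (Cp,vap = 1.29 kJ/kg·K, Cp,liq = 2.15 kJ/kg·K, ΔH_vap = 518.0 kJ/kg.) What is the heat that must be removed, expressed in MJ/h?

Q_c = 12900 MJ/h

vapour 161→56.1 °C: -135.32 kJ/kg
condensation at 56.1 °C: -518 kJ/kg
liquid 56.1→-10.8 °C: -143.84 kJ/kg
Δh = -135.32 + -518 + -143.84 = -797.16 kJ/kg
Q = ṁ·Δh = 4.481 kg/s × -797.16 kJ/kg = -3572.1 kJ/s
|Q| = 3572.1 kW = 12859 MJ/h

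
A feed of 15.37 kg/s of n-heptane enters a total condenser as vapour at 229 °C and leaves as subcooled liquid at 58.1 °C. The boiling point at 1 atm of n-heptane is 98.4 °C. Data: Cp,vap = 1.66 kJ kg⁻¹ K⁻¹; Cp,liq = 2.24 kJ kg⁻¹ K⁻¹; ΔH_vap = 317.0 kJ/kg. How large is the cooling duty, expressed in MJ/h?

Q_c = 34500 MJ/h

vapour 229→98.4 °C: -216.8 kJ/kg
condensation at 98.4 °C: -317 kJ/kg
liquid 98.4→58.1 °C: -90.272 kJ/kg
Δh = -216.8 + -317 + -90.272 = -624.07 kJ/kg
Q = ṁ·Δh = 15.37 kg/s × -624.07 kJ/kg = -9591.9 kJ/s
|Q| = 9591.9 kW = 34531 MJ/h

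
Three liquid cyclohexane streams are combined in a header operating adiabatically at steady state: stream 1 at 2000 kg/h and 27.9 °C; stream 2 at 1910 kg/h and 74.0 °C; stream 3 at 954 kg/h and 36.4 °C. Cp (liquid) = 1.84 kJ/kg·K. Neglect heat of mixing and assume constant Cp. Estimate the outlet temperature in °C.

T_out = 47.7 °C

Energy balance with Q = 0: Σ ṁᵢCp,ᵢ(T_out − Tᵢ) = 0
T_out = Σ ṁᵢCp,ᵢTᵢ / Σ ṁᵢCp,ᵢ
      = 426630 / 8949.8 = 47.67 °C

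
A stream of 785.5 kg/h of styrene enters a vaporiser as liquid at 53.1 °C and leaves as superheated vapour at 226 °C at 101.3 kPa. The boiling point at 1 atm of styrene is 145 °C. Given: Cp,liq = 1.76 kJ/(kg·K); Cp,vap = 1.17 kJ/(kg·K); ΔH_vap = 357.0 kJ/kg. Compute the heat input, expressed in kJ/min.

liquid 53.1→145 °C: 161.74 kJ/kg
vaporisation at 145 °C: 357 kJ/kg
vapour 145→226 °C: 94.77 kJ/kg
Δh = 161.74 + 357 + 94.77 = 613.51 kJ/kg
Q = ṁ·Δh = 785.5 kg/h × 613.51 kJ/kg = 481920 kJ/h
|Q| = 133.87 kW = 8031.9 kJ/min

Q = 8030 kJ/min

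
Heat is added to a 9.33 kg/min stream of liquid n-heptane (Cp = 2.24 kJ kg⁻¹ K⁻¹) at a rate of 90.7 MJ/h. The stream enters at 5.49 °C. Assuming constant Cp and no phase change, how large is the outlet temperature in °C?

T_out = 77.8 °C

Q = 90.7 MJ/h = 1511.7 kJ/min
ΔT = Q/(ṁ·Cp) = 1511.7/(9.33×2.24) = 72.331 K
T_out = 5.49 + 72.331 = 77.821 °C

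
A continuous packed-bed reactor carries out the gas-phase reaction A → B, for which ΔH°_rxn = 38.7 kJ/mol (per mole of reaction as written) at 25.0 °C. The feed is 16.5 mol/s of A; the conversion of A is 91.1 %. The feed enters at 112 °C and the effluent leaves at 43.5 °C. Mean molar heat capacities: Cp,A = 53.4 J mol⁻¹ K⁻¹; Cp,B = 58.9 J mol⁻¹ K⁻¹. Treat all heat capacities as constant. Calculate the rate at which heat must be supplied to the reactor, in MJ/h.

Extent of reaction ξ = 0.911 × 16.5 = 15.032 mol/s
Reaction term: ξ·ΔH°_rxn = 15.032 × 38.7 = 581.72 kJ/s
Sensible, feed 112→25 °C: -76.656 kJ/s
Outlet flows (mol/s): A 1.4685, B 15.032
Sensible, products 25→43.5 °C: 17.83 kJ/s
Q = ΔH = 522.89 kJ/s = 522.89 kW
Heat supplied = 1882.4 MJ/h

Q_in = 1880 MJ/h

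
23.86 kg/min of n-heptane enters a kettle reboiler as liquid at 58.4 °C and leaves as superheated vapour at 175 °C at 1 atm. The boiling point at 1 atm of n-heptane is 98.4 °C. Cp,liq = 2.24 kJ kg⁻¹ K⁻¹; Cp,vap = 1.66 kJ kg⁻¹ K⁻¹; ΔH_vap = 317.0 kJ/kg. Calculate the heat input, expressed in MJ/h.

liquid 58.4→98.4 °C: 89.6 kJ/kg
vaporisation at 98.4 °C: 317 kJ/kg
vapour 98.4→175 °C: 127.16 kJ/kg
Δh = 89.6 + 317 + 127.16 = 533.76 kJ/kg
Q = ṁ·Δh = 23.86 kg/min × 533.76 kJ/kg = 12735 kJ/min
|Q| = 212.26 kW = 764.13 MJ/h

Q = 764 MJ/h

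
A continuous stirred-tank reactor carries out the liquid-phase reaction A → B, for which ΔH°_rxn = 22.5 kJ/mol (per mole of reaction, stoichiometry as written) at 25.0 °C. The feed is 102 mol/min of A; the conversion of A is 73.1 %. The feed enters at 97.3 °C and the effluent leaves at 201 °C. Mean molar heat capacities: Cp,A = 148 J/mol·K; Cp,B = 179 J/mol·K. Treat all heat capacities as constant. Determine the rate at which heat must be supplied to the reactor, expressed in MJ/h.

Q_in = 219 MJ/h

Extent of reaction ξ = 0.731 × 102 = 74.562 mol/min
Reaction term: ξ·ΔH°_rxn = 74.562 × 22.5 = 1677.6 kJ/min
Sensible, feed 97.3→25 °C: -1091.4 kJ/min
Outlet flows (mol/min): A 27.438, B 74.562
Sensible, products 25→201 °C: 3063.7 kJ/min
Q = ΔH = 3649.9 kJ/min = 60.832 kW
Heat supplied = 218.99 MJ/h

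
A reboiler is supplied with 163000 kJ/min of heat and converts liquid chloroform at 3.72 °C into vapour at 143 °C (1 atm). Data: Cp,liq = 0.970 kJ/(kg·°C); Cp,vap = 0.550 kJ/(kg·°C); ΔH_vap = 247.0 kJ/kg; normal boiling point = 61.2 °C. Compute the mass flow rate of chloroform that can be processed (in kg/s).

Δh = 0.970×(61.2−3.72) + 247.0 + 0.550×(143−61.2) = 347.75 kJ/kg
Q = 163000 kJ/min = 2716.7 kJ/s = 2716.7 kJ/s
ṁ = Q/Δh = 2716.7 / 347.75 = 7.8122 kg/s

ṁ = 7.81 kg/s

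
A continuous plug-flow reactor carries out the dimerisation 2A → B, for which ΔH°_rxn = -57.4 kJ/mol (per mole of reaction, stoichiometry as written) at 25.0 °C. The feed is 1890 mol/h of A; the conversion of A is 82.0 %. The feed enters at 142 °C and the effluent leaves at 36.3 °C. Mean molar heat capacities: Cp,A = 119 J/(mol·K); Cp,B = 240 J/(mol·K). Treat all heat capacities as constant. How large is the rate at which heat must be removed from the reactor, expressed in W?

Q_out = 19000 W

Extent of reaction ξ = 0.820 × 1890 / 2 = 774.9 mol/h
Reaction term: ξ·ΔH°_rxn = 774.9 × -57.4 = -44479 kJ/h
Sensible, feed 142→25 °C: -26314 kJ/h
Outlet flows (mol/h): A 340.2, B 774.9
Sensible, products 25→36.3 °C: 2559 kJ/h
Q = ΔH = -68235 kJ/h = -18.954 kW
Heat removed = 18954 W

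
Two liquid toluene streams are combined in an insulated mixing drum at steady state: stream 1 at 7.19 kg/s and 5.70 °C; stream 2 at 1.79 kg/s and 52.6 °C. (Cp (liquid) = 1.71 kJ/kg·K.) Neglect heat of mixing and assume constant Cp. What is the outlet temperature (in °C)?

No heat crosses the boundary, so H_out = H_in.
T_out = Σ ṁᵢCp,ᵢTᵢ / Σ ṁᵢCp,ᵢ
      = 231.08 / 15.356 = 15.049 °C

T_out = 15.0 °C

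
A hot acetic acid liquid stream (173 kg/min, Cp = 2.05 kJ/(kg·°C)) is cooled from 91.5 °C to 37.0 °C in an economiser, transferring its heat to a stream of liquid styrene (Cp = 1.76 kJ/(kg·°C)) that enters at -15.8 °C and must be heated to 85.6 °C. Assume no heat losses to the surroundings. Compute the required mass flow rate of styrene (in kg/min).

Heat released by hot stream: Q = 173 × 2.05 × (91.5 − 37.0) = 19328 kJ/min
Energy balance on cold side (adiabatic exchanger): Q = ṁ_c·Cp_c·(T_c,out − T_c,in)
ṁ_c = 19328 / [1.76 × (85.6 − -15.8)] = 108.3 kg/min

ṁ_c = 108 kg/min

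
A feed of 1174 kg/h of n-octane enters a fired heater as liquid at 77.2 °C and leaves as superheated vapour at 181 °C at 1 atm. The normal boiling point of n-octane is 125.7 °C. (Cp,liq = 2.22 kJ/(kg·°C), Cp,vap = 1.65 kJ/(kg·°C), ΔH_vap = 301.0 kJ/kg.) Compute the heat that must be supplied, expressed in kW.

Q = 163 kW

liquid 77.2→125.7 °C: 107.67 kJ/kg
vaporisation at 125.7 °C: 301 kJ/kg
vapour 125.7→181 °C: 91.245 kJ/kg
Δh = 107.67 + 301 + 91.245 = 499.92 kJ/kg
Q = ṁ·Δh = 1174 kg/h × 499.92 kJ/kg = 586900 kJ/h
|Q| = 163.03 kW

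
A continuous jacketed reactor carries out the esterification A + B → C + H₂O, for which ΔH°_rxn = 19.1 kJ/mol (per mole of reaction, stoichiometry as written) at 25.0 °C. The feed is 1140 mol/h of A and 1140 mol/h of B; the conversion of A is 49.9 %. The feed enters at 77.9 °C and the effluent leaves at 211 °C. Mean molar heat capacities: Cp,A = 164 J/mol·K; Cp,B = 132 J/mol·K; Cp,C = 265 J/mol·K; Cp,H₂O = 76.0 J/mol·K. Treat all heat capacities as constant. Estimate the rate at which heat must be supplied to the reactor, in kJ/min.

Extent of reaction ξ = 0.499 × 1140 = 568.86 mol/h
Reaction term: ξ·ΔH°_rxn = 568.86 × 19.1 = 10865 kJ/h
Sensible, feed 77.9→25 °C: -17851 kJ/h
Outlet flows (mol/h): A 571.14, B 571.14, C 568.86, H₂O 568.86
Sensible, products 25→211 °C: 67525 kJ/h
Q = ΔH = 60540 kJ/h = 16.817 kW
Heat supplied = 1009 kJ/min

Q_in = 1010 kJ/min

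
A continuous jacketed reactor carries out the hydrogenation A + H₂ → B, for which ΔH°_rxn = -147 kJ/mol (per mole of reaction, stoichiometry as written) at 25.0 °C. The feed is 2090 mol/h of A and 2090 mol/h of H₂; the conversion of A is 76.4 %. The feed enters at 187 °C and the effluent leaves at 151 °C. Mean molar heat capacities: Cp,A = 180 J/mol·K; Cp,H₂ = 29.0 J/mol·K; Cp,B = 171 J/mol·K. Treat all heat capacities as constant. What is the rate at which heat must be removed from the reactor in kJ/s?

Q_out = 71.7 kJ/s

Extent of reaction ξ = 0.764 × 2090 = 1596.8 mol/h
Reaction term: ξ·ΔH°_rxn = 1596.8 × -147 = -234720 kJ/h
Sensible, feed 187→25 °C: -70763 kJ/h
Outlet flows (mol/h): A 493.24, H₂ 493.24, B 1596.8
Sensible, products 25→151 °C: 47393 kJ/h
Q = ΔH = -258090 kJ/h = -71.693 kW
Heat removed = 71.693 kJ/s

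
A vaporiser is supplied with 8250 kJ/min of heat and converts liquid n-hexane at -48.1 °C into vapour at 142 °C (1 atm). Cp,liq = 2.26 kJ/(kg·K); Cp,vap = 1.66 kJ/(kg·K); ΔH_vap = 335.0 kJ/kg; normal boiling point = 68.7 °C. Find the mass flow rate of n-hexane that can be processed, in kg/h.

ṁ = 687 kg/h

Δh = 2.26×(68.7−-48.1) + 335.0 + 1.66×(142−68.7) = 720.65 kJ/kg
Q = 8250 kJ/min = 137.5 kJ/s = 495000 kJ/h
ṁ = Q/Δh = 495000 / 720.65 = 686.88 kg/h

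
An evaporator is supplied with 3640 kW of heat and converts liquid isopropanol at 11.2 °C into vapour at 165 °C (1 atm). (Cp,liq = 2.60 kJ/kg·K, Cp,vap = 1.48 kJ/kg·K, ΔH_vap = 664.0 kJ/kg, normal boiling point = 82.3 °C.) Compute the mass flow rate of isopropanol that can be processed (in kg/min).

ṁ = 225 kg/min

Δh = 2.60×(82.3−11.2) + 664.0 + 1.48×(165−82.3) = 971.26 kJ/kg
Q = 3640 kW = 3640 kJ/s = 218400 kJ/min
ṁ = Q/Δh = 218400 / 971.26 = 224.86 kg/min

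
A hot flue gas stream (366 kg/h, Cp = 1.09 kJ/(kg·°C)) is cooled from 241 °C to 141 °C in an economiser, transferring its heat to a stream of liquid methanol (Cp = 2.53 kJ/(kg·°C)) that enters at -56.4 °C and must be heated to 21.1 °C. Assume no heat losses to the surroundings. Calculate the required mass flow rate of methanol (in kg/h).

ṁ_c = 203 kg/h

Heat released by hot stream: Q = 366 × 1.09 × (241 − 141) = 39894 kJ/h
Energy balance on cold side (adiabatic exchanger): Q = ṁ_c·Cp_c·(T_c,out − T_c,in)
ṁ_c = 39894 / [2.53 × (21.1 − -56.4)] = 203.46 kg/h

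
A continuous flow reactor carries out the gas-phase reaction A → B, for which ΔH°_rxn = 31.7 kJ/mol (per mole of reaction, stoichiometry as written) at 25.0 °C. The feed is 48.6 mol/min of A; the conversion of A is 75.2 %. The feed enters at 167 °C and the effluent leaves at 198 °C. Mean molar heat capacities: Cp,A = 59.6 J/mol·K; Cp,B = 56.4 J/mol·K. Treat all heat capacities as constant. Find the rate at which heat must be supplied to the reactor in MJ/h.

Extent of reaction ξ = 0.752 × 48.6 = 36.547 mol/min
Reaction term: ξ·ΔH°_rxn = 36.547 × 31.7 = 1158.5 kJ/min
Sensible, feed 167→25 °C: -411.31 kJ/min
Outlet flows (mol/min): A 12.053, B 36.547
Sensible, products 25→198 °C: 480.87 kJ/min
Q = ΔH = 1228.1 kJ/min = 20.468 kW
Heat supplied = 73.686 MJ/h

Q_in = 73.7 MJ/h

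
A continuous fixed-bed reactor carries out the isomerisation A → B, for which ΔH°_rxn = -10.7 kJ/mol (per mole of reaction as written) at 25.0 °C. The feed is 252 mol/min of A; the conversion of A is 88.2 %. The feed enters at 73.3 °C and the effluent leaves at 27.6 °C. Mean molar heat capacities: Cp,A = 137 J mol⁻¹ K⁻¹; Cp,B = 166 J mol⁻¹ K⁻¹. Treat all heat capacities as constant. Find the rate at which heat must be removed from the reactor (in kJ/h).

Extent of reaction ξ = 0.882 × 252 = 222.26 mol/min
Reaction term: ξ·ΔH°_rxn = 222.26 × -10.7 = -2378.2 kJ/min
Sensible, feed 73.3→25 °C: -1667.5 kJ/min
Outlet flows (mol/min): A 29.736, B 222.26
Sensible, products 25→27.6 °C: 106.52 kJ/min
Q = ΔH = -3939.2 kJ/min = -65.654 kW
Heat removed = 236350 kJ/h

Q_out = 236000 kJ/h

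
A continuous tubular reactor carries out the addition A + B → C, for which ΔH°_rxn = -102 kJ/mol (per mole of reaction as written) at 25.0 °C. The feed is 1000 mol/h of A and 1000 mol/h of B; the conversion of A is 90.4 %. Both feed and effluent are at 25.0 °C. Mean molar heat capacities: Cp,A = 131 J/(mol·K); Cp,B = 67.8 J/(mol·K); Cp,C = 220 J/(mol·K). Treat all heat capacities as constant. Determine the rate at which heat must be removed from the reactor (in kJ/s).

Q_out = 25.6 kJ/s

Extent of reaction ξ = 0.904 × 1000 = 904 mol/h
Reaction term: ξ·ΔH°_rxn = 904 × -102 = -92208 kJ/h
Q = ΔH = -92208 kJ/h = -25.613 kW
Heat removed = 25.613 kJ/s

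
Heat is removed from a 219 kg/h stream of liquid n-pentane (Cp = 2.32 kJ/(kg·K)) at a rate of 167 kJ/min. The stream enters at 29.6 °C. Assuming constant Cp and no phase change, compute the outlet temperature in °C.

T_out = 9.88 °C

Q = 167 kJ/min = 10020 kJ/h
ΔT = Q/(ṁ·Cp) = 10020/(219×2.32) = 19.721 K
T_out = 29.6 − 19.721 = 9.8787 °C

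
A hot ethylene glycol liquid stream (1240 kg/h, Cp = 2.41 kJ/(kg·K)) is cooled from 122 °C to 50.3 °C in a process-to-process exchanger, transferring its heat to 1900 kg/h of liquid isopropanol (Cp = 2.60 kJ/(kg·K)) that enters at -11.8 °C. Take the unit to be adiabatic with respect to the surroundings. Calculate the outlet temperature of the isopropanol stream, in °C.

T_c,out = 31.6 °C

Heat released by hot stream: Q = 1240 × 2.41 × (122 − 50.3) = 214270 kJ/h
Energy balance on cold side (adiabatic exchanger): Q = ṁ_c·Cp_c·(T_c,out − T_c,in)
T_c,out = -11.8 + 214270/(1900 × 2.60) = 31.574 °C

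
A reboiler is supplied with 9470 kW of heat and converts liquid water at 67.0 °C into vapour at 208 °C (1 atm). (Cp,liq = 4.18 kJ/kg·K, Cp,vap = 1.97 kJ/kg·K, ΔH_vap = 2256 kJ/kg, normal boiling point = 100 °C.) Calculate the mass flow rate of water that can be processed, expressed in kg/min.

Δh = 4.18×(100−67.0) + 2256 + 1.97×(208−100) = 2606.7 kJ/kg
Q = 9470 kW = 9470 kJ/s = 568200 kJ/min
ṁ = Q/Δh = 568200 / 2606.7 = 217.98 kg/min

ṁ = 218 kg/min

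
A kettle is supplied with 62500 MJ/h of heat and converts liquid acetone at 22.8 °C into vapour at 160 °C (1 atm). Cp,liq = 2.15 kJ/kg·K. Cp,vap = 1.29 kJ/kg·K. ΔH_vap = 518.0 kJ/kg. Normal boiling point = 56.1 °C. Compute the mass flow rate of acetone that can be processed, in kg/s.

ṁ = 24.0 kg/s

Δh = 2.15×(56.1−22.8) + 518.0 + 1.29×(160−56.1) = 723.63 kJ/kg
Q = 62500 MJ/h = 17361 kJ/s = 17361 kJ/s
ṁ = Q/Δh = 17361 / 723.63 = 23.992 kg/s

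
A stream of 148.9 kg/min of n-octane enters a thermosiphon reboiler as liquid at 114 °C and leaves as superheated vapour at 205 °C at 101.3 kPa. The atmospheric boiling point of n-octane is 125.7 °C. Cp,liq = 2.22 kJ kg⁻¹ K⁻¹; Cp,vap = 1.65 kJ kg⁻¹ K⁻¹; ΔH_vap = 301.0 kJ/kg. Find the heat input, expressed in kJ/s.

Q = 1140 kJ/s

liquid 114→125.7 °C: 25.974 kJ/kg
vaporisation at 125.7 °C: 301 kJ/kg
vapour 125.7→205 °C: 130.84 kJ/kg
Δh = 25.974 + 301 + 130.84 = 457.82 kJ/kg
Q = ṁ·Δh = 148.9 kg/min × 457.82 kJ/kg = 68169 kJ/min
|Q| = 1136.2 kW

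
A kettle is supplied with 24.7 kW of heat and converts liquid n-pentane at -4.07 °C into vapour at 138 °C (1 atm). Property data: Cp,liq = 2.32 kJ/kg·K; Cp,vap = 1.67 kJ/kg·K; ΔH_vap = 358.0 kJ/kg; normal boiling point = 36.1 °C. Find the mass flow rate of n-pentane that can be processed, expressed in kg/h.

ṁ = 143 kg/h

Δh = 2.32×(36.1−-4.07) + 358.0 + 1.67×(138−36.1) = 621.37 kJ/kg
Q = 24.7 kW = 24.7 kJ/s = 88920 kJ/h
ṁ = Q/Δh = 88920 / 621.37 = 143.1 kg/h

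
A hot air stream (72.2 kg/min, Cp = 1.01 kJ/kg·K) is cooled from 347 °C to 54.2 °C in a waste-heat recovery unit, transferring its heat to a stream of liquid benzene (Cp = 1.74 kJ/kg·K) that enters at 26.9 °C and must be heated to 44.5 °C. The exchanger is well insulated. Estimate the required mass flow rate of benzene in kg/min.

ṁ_c = 697 kg/min

Heat released by hot stream: Q = 72.2 × 1.01 × (347 − 54.2) = 21352 kJ/min
Energy balance on cold side (adiabatic exchanger): Q = ṁ_c·Cp_c·(T_c,out − T_c,in)
ṁ_c = 21352 / [1.74 × (44.5 − 26.9)] = 697.22 kg/min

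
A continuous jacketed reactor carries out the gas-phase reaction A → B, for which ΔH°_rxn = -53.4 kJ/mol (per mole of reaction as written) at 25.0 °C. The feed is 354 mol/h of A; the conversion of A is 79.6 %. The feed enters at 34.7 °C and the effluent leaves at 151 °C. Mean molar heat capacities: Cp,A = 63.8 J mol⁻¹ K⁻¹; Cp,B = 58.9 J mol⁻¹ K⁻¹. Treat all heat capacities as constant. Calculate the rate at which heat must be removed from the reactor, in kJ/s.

Q_out = 3.50 kJ/s

Extent of reaction ξ = 0.796 × 354 = 281.78 mol/h
Reaction term: ξ·ΔH°_rxn = 281.78 × -53.4 = -15047 kJ/h
Sensible, feed 34.7→25 °C: -219.08 kJ/h
Outlet flows (mol/h): A 72.216, B 281.78
Sensible, products 25→151 °C: 2671.8 kJ/h
Q = ΔH = -12595 kJ/h = -3.4985 kW
Heat removed = 3.4985 kJ/s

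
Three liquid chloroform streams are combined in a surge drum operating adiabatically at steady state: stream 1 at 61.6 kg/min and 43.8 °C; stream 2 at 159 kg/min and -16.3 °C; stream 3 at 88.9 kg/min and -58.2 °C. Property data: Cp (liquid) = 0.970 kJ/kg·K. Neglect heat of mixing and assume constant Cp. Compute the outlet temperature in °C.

Energy balance with Q = 0: Σ ṁᵢCp,ᵢ(T_out − Tᵢ) = 0
T_out = Σ ṁᵢCp,ᵢTᵢ / Σ ṁᵢCp,ᵢ
      = -4915.6 / 300.21 = -16.374 °C

T_out = -16.4 °C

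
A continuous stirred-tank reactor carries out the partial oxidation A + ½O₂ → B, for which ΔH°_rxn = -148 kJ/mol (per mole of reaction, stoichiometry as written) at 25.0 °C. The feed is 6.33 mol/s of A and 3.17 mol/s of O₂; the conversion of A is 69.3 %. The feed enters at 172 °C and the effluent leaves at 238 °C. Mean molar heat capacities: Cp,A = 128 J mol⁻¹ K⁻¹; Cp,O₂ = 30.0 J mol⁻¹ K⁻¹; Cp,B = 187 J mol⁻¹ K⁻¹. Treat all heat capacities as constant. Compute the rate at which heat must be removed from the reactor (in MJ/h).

Q_out = 1970 MJ/h

Extent of reaction ξ = 0.693 × 6.33 = 4.3867 mol/s
Reaction term: ξ·ΔH°_rxn = 4.3867 × -148 = -649.23 kJ/s
Sensible, feed 172→25 °C: -133.08 kJ/s
Outlet flows (mol/s): A 1.9433, O₂ 0.97666, B 4.3867
Sensible, products 25→238 °C: 233.95 kJ/s
Q = ΔH = -548.37 kJ/s = -548.37 kW
Heat removed = 1974.1 MJ/h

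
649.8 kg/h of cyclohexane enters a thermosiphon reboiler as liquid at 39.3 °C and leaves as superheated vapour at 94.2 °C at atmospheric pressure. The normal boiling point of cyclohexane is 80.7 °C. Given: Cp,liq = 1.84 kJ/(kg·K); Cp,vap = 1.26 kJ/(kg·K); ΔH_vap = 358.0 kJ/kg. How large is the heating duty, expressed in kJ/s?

Q = 81.4 kJ/s

liquid 39.3→80.7 °C: 76.176 kJ/kg
vaporisation at 80.7 °C: 358 kJ/kg
vapour 80.7→94.2 °C: 17.01 kJ/kg
Δh = 76.176 + 358 + 17.01 = 451.19 kJ/kg
Q = ṁ·Δh = 649.8 kg/h × 451.19 kJ/kg = 293180 kJ/h
|Q| = 81.439 kW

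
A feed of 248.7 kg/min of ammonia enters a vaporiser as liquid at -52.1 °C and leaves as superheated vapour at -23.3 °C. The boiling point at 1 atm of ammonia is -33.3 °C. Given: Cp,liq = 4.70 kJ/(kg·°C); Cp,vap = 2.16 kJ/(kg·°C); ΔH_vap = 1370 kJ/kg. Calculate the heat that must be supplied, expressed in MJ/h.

Q = 22100 MJ/h

liquid -52.1→-33.3 °C: 88.36 kJ/kg
vaporisation at -33.3 °C: 1370 kJ/kg
vapour -33.3→-23.3 °C: 21.6 kJ/kg
Δh = 88.36 + 1370 + 21.6 = 1480 kJ/kg
Q = ṁ·Δh = 248.7 kg/min × 1480 kJ/kg = 368070 kJ/min
|Q| = 6134.4 kW = 22084 MJ/h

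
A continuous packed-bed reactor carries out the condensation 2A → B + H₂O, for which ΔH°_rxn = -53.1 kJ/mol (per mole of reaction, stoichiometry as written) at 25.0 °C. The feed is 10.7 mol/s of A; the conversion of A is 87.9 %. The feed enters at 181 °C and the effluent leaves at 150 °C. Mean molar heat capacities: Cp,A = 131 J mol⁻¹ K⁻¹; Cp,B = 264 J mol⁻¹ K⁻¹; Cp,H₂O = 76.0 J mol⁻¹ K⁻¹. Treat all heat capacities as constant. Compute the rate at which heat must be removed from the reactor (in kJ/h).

Extent of reaction ξ = 0.879 × 10.7 / 2 = 4.7026 mol/s
Reaction term: ξ·ΔH°_rxn = 4.7026 × -53.1 = -249.71 kJ/s
Sensible, feed 181→25 °C: -218.67 kJ/s
Outlet flows (mol/s): A 1.2947, B 4.7026, H₂O 4.7026
Sensible, products 25→150 °C: 221.06 kJ/s
Q = ΔH = -247.31 kJ/s = -247.31 kW
Heat removed = 890330 kJ/h

Q_out = 890000 kJ/h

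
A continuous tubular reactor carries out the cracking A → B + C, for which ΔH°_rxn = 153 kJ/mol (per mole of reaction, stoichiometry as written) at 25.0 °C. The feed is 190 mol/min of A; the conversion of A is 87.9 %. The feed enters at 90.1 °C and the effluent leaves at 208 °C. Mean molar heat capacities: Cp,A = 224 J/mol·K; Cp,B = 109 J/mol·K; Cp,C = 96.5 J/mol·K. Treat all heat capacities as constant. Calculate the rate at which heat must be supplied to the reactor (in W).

Q_in = 500000 W

Extent of reaction ξ = 0.879 × 190 = 167.01 mol/min
Reaction term: ξ·ΔH°_rxn = 167.01 × 153 = 25553 kJ/min
Sensible, feed 90.1→25 °C: -2770.7 kJ/min
Outlet flows (mol/min): A 22.99, B 167.01, C 167.01
Sensible, products 25→208 °C: 7223.1 kJ/min
Q = ΔH = 30005 kJ/min = 500.08 kW
Heat supplied = 500080 W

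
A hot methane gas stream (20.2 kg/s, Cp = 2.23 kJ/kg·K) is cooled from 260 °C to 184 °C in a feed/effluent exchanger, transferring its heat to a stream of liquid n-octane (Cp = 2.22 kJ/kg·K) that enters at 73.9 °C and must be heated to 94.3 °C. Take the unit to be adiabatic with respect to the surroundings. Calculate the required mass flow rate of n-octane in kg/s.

Heat released by hot stream: Q = 20.2 × 2.23 × (260 − 184) = 3423.5 kJ/s
Energy balance on cold side (adiabatic exchanger): Q = ṁ_c·Cp_c·(T_c,out − T_c,in)
ṁ_c = 3423.5 / [2.22 × (94.3 − 73.9)] = 75.594 kg/s

ṁ_c = 75.6 kg/s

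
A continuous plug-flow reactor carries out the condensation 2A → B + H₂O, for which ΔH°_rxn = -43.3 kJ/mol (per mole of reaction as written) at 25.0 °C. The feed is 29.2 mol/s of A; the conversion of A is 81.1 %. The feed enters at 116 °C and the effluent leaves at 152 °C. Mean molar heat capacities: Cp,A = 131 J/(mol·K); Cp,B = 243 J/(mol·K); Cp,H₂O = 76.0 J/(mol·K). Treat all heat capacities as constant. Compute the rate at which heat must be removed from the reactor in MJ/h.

Q_out = 1040 MJ/h

Extent of reaction ξ = 0.811 × 29.2 / 2 = 11.841 mol/s
Reaction term: ξ·ΔH°_rxn = 11.841 × -43.3 = -512.7 kJ/s
Sensible, feed 116→25 °C: -348.09 kJ/s
Outlet flows (mol/s): A 5.5188, B 11.841, H₂O 11.841
Sensible, products 25→152 °C: 571.51 kJ/s
Q = ΔH = -289.28 kJ/s = -289.28 kW
Heat removed = 1041.4 MJ/h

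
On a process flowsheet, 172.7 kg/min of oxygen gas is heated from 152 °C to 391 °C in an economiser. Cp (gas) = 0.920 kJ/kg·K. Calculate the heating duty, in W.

Q = ṁ·Cp·ΔT = 172.7 × 0.920 × (391 − 152) = 37973 kJ/min
Converting: 37973 / 60 s = 632.89 kW
Heating duty = 632890 W

Q = 633000 W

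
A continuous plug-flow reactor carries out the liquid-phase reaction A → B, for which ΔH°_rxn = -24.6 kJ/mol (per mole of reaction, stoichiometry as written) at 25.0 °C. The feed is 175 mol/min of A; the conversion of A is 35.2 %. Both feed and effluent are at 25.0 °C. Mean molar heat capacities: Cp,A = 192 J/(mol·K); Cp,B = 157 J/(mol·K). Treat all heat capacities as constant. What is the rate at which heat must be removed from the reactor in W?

Q_out = 25300 W

Extent of reaction ξ = 0.352 × 175 = 61.6 mol/min
Reaction term: ξ·ΔH°_rxn = 61.6 × -24.6 = -1515.4 kJ/min
Q = ΔH = -1515.4 kJ/min = -25.256 kW
Heat removed = 25256 W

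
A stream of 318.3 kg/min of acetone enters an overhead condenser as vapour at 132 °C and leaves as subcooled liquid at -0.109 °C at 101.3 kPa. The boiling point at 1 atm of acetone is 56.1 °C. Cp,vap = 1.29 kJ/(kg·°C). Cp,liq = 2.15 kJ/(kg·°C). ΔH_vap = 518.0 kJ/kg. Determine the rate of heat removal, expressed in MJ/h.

vapour 132→56.1 °C: -97.911 kJ/kg
condensation at 56.1 °C: -518 kJ/kg
liquid 56.1→-0.109 °C: -120.85 kJ/kg
Δh = -97.911 + -518 + -120.85 = -736.76 kJ/kg
Q = ṁ·Δh = 318.3 kg/min × -736.76 kJ/kg = -234510 kJ/min
|Q| = 3908.5 kW = 14071 MJ/h

Q_c = 14100 MJ/h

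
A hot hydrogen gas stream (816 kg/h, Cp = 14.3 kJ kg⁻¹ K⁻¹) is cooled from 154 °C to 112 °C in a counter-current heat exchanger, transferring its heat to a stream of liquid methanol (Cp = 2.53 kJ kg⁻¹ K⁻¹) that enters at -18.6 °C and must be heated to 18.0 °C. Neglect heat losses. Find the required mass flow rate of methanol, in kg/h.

Heat released by hot stream: Q = 816 × 14.3 × (154 − 112) = 490090 kJ/h
Energy balance on cold side (adiabatic exchanger): Q = ṁ_c·Cp_c·(T_c,out − T_c,in)
ṁ_c = 490090 / [2.53 × (18.0 − -18.6)] = 5292.7 kg/h

ṁ_c = 5290 kg/h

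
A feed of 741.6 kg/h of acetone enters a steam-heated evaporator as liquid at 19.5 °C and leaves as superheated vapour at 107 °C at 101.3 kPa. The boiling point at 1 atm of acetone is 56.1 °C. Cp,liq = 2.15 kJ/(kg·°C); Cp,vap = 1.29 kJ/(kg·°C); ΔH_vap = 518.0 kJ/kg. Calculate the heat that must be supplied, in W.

Q = 136000 W

liquid 19.5→56.1 °C: 78.69 kJ/kg
vaporisation at 56.1 °C: 518 kJ/kg
vapour 56.1→107 °C: 65.661 kJ/kg
Δh = 78.69 + 518 + 65.661 = 662.35 kJ/kg
Q = ṁ·Δh = 741.6 kg/h × 662.35 kJ/kg = 491200 kJ/h
|Q| = 136.44 kW = 136440 W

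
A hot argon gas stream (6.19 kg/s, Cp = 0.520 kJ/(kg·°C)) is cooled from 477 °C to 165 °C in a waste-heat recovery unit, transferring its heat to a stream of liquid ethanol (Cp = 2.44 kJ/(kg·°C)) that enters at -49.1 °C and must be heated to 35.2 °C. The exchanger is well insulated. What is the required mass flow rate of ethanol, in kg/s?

Heat released by hot stream: Q = 6.19 × 0.520 × (477 − 165) = 1004.3 kJ/s
Energy balance on cold side (adiabatic exchanger): Q = ṁ_c·Cp_c·(T_c,out − T_c,in)
ṁ_c = 1004.3 / [2.44 × (35.2 − -49.1)] = 4.8824 kg/s

ṁ_c = 4.88 kg/s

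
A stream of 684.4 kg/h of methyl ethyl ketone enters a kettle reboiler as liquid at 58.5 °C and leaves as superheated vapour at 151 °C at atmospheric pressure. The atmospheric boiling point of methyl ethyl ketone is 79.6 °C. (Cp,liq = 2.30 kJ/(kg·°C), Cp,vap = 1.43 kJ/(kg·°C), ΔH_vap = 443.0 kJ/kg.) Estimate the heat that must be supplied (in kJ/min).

Q = 6770 kJ/min

liquid 58.5→79.6 °C: 48.53 kJ/kg
vaporisation at 79.6 °C: 443 kJ/kg
vapour 79.6→151 °C: 102.1 kJ/kg
Δh = 48.53 + 443 + 102.1 = 593.63 kJ/kg
Q = ṁ·Δh = 684.4 kg/h × 593.63 kJ/kg = 406280 kJ/h
|Q| = 112.86 kW = 6771.4 kJ/min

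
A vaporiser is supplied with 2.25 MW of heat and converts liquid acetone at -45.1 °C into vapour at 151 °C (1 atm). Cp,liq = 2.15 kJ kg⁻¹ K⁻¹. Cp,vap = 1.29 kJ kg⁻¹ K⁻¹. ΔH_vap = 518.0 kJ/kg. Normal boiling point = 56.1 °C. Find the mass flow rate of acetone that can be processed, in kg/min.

ṁ = 157 kg/min

Δh = 2.15×(56.1−-45.1) + 518.0 + 1.29×(151−56.1) = 858 kJ/kg
Q = 2.25 MW = 2250 kJ/s = 135000 kJ/min
ṁ = Q/Δh = 135000 / 858 = 157.34 kg/min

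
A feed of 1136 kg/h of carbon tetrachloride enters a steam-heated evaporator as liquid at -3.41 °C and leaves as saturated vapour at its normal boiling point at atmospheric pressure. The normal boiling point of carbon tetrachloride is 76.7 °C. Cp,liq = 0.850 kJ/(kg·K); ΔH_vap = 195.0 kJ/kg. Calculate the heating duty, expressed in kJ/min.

Q = 4980 kJ/min

liquid -3.41→76.7 °C: 68.093 kJ/kg
vaporisation at 76.7 °C: 195 kJ/kg
Δh = 68.093 + 195 = 263.09 kJ/kg
Q = ṁ·Δh = 1136 kg/h × 263.09 kJ/kg = 298870 kJ/h
|Q| = 83.021 kW = 4981.2 kJ/min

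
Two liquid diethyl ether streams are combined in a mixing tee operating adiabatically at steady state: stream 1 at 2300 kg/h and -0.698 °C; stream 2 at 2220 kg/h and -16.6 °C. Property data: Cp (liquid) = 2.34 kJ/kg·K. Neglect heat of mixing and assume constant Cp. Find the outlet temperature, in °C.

No heat crosses the boundary, so H_out = H_in.
Σ ṁᵢCp,ᵢTᵢ = 2300×2.34×-0.698 + 2220×2.34×-16.6 = -89990
Σ ṁᵢCp,ᵢ = 2300×2.34 + 2220×2.34 = 10577
T_out = -89990 / 10577 = -8.5083 °C

T_out = -8.51 °C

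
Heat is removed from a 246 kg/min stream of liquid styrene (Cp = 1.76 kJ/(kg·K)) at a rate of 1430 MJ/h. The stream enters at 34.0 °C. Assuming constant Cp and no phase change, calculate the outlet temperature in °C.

Q = 1430 MJ/h = 23833 kJ/min
ΔT = Q/(ṁ·Cp) = 23833/(246×1.76) = 55.047 K
T_out = 34.0 − 55.047 = -21.047 °C

T_out = -21.0 °C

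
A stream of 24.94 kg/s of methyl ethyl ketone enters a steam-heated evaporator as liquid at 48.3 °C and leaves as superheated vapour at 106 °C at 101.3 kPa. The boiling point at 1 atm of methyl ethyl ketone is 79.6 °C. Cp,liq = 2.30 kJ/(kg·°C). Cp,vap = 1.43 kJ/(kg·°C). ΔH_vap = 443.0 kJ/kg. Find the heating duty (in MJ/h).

Q = 49600 MJ/h

liquid 48.3→79.6 °C: 71.99 kJ/kg
vaporisation at 79.6 °C: 443 kJ/kg
vapour 79.6→106 °C: 37.752 kJ/kg
Δh = 71.99 + 443 + 37.752 = 552.74 kJ/kg
Q = ṁ·Δh = 24.94 kg/s × 552.74 kJ/kg = 13785 kJ/s
|Q| = 13785 kW = 49627 MJ/h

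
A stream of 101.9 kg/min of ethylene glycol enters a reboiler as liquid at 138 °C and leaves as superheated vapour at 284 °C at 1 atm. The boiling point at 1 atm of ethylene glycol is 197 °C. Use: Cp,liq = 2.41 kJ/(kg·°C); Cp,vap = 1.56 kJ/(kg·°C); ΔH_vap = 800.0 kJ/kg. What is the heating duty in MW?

Q = 1.83 MW

liquid 138→197 °C: 142.19 kJ/kg
vaporisation at 197 °C: 800 kJ/kg
vapour 197→284 °C: 135.72 kJ/kg
Δh = 142.19 + 800 + 135.72 = 1077.9 kJ/kg
Q = ṁ·Δh = 101.9 kg/min × 1077.9 kJ/kg = 109840 kJ/min
|Q| = 1830.7 kW = 1.8307 MW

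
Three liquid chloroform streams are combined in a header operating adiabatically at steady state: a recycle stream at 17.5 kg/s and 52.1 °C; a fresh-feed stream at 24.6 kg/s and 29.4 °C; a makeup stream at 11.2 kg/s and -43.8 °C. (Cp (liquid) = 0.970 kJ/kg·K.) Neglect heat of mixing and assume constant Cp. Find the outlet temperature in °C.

T_out = 21.5 °C

No heat crosses the boundary, so H_out = H_in.
T_out = Σ ṁᵢCp,ᵢTᵢ / Σ ṁᵢCp,ᵢ
      = 1110.1 / 51.701 = 21.471 °C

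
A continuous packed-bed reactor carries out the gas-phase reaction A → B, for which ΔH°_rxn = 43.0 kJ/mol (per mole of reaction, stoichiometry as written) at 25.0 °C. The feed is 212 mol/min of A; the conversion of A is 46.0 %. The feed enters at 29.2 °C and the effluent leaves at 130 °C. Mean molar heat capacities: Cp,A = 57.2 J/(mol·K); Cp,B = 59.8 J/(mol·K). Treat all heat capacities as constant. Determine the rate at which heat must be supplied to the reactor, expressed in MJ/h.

Q_in = 327 MJ/h

Extent of reaction ξ = 0.460 × 212 = 97.52 mol/min
Reaction term: ξ·ΔH°_rxn = 97.52 × 43.0 = 4193.4 kJ/min
Sensible, feed 29.2→25 °C: -50.931 kJ/min
Outlet flows (mol/min): A 114.48, B 97.52
Sensible, products 25→130 °C: 1299.9 kJ/min
Q = ΔH = 5442.3 kJ/min = 90.705 kW
Heat supplied = 326.54 MJ/h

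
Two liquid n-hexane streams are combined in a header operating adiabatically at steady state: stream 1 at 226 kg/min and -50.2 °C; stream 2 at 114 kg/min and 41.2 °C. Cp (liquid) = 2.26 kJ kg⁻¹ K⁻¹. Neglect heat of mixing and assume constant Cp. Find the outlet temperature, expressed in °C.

No heat crosses the boundary, so H_out = H_in.
Σ ṁᵢCp,ᵢTᵢ = 226×2.26×-50.2 + 114×2.26×41.2 = -15025
Σ ṁᵢCp,ᵢ = 226×2.26 + 114×2.26 = 768.4
T_out = -15025 / 768.4 = -19.554 °C

T_out = -19.6 °C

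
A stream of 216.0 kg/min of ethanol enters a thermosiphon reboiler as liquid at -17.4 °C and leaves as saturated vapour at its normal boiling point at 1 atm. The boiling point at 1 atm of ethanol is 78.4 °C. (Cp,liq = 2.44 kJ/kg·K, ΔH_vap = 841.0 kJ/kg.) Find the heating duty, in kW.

Q = 3870 kW

liquid -17.4→78.4 °C: 233.75 kJ/kg
vaporisation at 78.4 °C: 841 kJ/kg
Δh = 233.75 + 841 = 1074.8 kJ/kg
Q = ṁ·Δh = 216.0 kg/min × 1074.8 kJ/kg = 232150 kJ/min
|Q| = 3869.1 kW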